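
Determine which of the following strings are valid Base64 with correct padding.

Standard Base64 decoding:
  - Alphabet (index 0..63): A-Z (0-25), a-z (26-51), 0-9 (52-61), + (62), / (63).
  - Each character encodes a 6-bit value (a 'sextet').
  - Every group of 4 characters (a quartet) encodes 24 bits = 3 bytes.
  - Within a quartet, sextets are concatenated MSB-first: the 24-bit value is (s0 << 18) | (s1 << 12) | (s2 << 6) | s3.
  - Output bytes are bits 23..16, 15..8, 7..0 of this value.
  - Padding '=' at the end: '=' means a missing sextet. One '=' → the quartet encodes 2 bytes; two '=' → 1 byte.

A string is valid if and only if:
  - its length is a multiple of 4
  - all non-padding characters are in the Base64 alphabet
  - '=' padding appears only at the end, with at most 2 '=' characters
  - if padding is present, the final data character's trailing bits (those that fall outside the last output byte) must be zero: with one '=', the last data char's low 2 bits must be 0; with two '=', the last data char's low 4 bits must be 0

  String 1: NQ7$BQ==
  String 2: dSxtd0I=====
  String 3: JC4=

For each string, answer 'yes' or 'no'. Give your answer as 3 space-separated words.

Answer: no no yes

Derivation:
String 1: 'NQ7$BQ==' → invalid (bad char(s): ['$'])
String 2: 'dSxtd0I=====' → invalid (5 pad chars (max 2))
String 3: 'JC4=' → valid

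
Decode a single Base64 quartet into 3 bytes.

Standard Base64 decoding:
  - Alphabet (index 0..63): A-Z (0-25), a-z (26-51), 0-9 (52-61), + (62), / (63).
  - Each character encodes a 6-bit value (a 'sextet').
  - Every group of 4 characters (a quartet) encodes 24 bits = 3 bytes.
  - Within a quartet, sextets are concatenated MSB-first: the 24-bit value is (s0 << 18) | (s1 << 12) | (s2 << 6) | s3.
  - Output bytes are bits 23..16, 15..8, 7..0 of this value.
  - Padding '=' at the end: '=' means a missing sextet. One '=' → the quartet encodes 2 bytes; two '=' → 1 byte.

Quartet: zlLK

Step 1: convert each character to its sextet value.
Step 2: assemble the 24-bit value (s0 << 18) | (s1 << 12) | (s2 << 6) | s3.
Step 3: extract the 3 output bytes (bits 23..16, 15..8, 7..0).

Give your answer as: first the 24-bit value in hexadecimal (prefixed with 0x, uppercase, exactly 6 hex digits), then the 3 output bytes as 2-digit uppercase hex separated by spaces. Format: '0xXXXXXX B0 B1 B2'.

Sextets: z=51, l=37, L=11, K=10
24-bit: (51<<18) | (37<<12) | (11<<6) | 10
      = 0xCC0000 | 0x025000 | 0x0002C0 | 0x00000A
      = 0xCE52CA
Bytes: (v>>16)&0xFF=CE, (v>>8)&0xFF=52, v&0xFF=CA

Answer: 0xCE52CA CE 52 CA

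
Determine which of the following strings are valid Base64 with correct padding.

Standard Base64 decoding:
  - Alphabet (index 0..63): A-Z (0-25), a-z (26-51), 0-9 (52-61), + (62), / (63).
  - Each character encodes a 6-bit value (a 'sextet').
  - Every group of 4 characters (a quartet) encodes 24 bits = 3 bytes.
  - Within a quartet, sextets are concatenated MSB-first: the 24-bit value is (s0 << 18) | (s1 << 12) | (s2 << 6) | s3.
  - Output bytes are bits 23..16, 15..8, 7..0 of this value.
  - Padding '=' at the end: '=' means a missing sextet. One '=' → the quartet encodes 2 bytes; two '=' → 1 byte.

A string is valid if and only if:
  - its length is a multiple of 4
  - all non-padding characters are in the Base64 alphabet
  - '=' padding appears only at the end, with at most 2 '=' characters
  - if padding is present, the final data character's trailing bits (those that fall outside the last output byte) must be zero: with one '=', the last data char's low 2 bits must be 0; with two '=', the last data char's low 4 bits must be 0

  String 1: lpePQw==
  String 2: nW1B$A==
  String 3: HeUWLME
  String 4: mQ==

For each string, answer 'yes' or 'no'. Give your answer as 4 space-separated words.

String 1: 'lpePQw==' → valid
String 2: 'nW1B$A==' → invalid (bad char(s): ['$'])
String 3: 'HeUWLME' → invalid (len=7 not mult of 4)
String 4: 'mQ==' → valid

Answer: yes no no yes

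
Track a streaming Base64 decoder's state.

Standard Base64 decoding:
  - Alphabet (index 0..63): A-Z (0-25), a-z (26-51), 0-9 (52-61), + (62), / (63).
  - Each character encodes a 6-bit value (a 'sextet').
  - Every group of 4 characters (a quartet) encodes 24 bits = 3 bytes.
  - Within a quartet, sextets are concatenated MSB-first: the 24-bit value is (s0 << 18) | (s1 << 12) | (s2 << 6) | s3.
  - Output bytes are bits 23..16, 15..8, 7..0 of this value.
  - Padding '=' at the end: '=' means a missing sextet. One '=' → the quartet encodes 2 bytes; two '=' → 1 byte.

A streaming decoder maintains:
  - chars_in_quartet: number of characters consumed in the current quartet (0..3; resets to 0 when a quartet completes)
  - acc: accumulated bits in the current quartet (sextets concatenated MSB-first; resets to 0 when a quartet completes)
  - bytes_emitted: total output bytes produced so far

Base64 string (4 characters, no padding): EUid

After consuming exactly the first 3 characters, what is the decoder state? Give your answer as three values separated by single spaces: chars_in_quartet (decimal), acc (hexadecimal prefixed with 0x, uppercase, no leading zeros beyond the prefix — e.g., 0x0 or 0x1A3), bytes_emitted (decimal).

Answer: 3 0x4522 0

Derivation:
After char 0 ('E'=4): chars_in_quartet=1 acc=0x4 bytes_emitted=0
After char 1 ('U'=20): chars_in_quartet=2 acc=0x114 bytes_emitted=0
After char 2 ('i'=34): chars_in_quartet=3 acc=0x4522 bytes_emitted=0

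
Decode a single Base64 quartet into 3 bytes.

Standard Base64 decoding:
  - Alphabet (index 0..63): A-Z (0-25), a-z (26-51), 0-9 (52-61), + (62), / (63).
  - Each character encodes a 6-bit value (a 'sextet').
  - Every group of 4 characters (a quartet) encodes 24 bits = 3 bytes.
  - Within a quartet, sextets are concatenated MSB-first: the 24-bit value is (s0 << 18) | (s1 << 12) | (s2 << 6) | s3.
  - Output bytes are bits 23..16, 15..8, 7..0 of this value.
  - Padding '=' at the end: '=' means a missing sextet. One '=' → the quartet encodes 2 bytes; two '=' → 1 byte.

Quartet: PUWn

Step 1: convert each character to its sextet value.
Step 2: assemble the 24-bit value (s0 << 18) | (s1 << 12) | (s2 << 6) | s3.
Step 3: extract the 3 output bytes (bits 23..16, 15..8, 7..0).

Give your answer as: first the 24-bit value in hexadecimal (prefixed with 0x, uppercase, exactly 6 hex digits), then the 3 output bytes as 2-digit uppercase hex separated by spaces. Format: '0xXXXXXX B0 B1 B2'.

Answer: 0x3D45A7 3D 45 A7

Derivation:
Sextets: P=15, U=20, W=22, n=39
24-bit: (15<<18) | (20<<12) | (22<<6) | 39
      = 0x3C0000 | 0x014000 | 0x000580 | 0x000027
      = 0x3D45A7
Bytes: (v>>16)&0xFF=3D, (v>>8)&0xFF=45, v&0xFF=A7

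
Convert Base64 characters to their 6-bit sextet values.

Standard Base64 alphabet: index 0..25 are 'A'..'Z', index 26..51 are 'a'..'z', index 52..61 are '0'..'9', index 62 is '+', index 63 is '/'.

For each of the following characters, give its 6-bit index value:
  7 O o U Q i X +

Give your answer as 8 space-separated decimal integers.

Answer: 59 14 40 20 16 34 23 62

Derivation:
'7': 0..9 range, 52 + ord('7') − ord('0') = 59
'O': A..Z range, ord('O') − ord('A') = 14
'o': a..z range, 26 + ord('o') − ord('a') = 40
'U': A..Z range, ord('U') − ord('A') = 20
'Q': A..Z range, ord('Q') − ord('A') = 16
'i': a..z range, 26 + ord('i') − ord('a') = 34
'X': A..Z range, ord('X') − ord('A') = 23
'+': index 62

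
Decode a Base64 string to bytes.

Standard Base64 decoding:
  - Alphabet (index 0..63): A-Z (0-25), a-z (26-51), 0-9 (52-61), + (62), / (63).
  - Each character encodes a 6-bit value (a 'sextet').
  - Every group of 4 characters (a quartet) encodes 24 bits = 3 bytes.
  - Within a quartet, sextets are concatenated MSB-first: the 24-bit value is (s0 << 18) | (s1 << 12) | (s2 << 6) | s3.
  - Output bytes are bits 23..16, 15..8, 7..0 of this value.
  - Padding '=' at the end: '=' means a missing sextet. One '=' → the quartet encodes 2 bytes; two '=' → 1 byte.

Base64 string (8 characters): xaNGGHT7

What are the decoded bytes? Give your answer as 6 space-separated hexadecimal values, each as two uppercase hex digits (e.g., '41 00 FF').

After char 0 ('x'=49): chars_in_quartet=1 acc=0x31 bytes_emitted=0
After char 1 ('a'=26): chars_in_quartet=2 acc=0xC5A bytes_emitted=0
After char 2 ('N'=13): chars_in_quartet=3 acc=0x3168D bytes_emitted=0
After char 3 ('G'=6): chars_in_quartet=4 acc=0xC5A346 -> emit C5 A3 46, reset; bytes_emitted=3
After char 4 ('G'=6): chars_in_quartet=1 acc=0x6 bytes_emitted=3
After char 5 ('H'=7): chars_in_quartet=2 acc=0x187 bytes_emitted=3
After char 6 ('T'=19): chars_in_quartet=3 acc=0x61D3 bytes_emitted=3
After char 7 ('7'=59): chars_in_quartet=4 acc=0x1874FB -> emit 18 74 FB, reset; bytes_emitted=6

Answer: C5 A3 46 18 74 FB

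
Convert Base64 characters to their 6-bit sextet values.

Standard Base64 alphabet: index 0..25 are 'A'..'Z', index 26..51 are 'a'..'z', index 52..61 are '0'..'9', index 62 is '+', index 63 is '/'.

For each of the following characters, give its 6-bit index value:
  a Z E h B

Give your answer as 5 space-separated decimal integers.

Answer: 26 25 4 33 1

Derivation:
'a': a..z range, 26 + ord('a') − ord('a') = 26
'Z': A..Z range, ord('Z') − ord('A') = 25
'E': A..Z range, ord('E') − ord('A') = 4
'h': a..z range, 26 + ord('h') − ord('a') = 33
'B': A..Z range, ord('B') − ord('A') = 1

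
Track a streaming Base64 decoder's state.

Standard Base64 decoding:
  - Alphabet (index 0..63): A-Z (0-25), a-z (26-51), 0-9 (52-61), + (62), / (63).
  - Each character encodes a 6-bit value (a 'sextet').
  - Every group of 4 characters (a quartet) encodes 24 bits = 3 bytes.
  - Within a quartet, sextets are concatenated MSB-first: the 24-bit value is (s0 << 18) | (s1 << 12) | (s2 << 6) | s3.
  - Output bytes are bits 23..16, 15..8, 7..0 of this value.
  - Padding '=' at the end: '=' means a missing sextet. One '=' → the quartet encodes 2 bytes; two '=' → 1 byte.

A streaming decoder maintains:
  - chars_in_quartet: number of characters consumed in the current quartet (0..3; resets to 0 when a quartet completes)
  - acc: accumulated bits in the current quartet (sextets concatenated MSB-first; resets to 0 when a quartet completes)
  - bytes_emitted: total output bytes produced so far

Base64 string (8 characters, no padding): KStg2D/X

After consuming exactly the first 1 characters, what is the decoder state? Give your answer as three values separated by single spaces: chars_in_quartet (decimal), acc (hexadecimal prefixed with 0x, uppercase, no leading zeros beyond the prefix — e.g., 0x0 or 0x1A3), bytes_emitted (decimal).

After char 0 ('K'=10): chars_in_quartet=1 acc=0xA bytes_emitted=0

Answer: 1 0xA 0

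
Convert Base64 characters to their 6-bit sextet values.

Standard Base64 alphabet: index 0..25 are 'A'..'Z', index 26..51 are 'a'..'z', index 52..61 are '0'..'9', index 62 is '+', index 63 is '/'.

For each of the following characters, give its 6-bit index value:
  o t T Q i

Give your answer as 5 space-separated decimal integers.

'o': a..z range, 26 + ord('o') − ord('a') = 40
't': a..z range, 26 + ord('t') − ord('a') = 45
'T': A..Z range, ord('T') − ord('A') = 19
'Q': A..Z range, ord('Q') − ord('A') = 16
'i': a..z range, 26 + ord('i') − ord('a') = 34

Answer: 40 45 19 16 34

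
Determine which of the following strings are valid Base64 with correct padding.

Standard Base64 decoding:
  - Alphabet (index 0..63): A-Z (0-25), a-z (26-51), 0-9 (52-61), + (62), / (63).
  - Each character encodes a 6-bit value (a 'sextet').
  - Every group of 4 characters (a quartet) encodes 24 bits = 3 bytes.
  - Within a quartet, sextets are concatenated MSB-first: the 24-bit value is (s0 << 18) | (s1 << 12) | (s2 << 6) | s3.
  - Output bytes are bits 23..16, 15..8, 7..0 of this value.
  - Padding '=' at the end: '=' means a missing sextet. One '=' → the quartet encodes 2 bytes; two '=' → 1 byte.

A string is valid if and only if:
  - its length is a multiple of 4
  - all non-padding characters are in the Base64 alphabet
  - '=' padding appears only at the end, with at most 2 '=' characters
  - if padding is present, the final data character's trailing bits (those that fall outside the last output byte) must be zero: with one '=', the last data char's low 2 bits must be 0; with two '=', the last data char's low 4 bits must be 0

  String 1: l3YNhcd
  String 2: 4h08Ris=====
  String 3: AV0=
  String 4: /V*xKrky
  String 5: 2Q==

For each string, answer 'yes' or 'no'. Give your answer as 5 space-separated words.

String 1: 'l3YNhcd' → invalid (len=7 not mult of 4)
String 2: '4h08Ris=====' → invalid (5 pad chars (max 2))
String 3: 'AV0=' → valid
String 4: '/V*xKrky' → invalid (bad char(s): ['*'])
String 5: '2Q==' → valid

Answer: no no yes no yes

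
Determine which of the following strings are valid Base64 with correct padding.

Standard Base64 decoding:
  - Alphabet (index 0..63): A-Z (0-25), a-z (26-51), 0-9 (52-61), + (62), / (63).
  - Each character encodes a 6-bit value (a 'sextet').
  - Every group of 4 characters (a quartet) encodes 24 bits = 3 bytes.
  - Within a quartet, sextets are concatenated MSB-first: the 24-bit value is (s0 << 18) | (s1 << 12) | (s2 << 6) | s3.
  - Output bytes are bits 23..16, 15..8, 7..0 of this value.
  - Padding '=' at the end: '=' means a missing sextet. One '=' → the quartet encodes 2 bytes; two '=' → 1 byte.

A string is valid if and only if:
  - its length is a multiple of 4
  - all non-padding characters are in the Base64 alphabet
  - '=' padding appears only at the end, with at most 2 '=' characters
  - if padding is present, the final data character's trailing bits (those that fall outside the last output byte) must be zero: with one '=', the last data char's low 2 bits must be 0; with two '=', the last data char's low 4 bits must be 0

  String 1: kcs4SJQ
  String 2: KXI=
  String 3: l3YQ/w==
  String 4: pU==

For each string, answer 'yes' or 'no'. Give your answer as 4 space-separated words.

String 1: 'kcs4SJQ' → invalid (len=7 not mult of 4)
String 2: 'KXI=' → valid
String 3: 'l3YQ/w==' → valid
String 4: 'pU==' → invalid (bad trailing bits)

Answer: no yes yes no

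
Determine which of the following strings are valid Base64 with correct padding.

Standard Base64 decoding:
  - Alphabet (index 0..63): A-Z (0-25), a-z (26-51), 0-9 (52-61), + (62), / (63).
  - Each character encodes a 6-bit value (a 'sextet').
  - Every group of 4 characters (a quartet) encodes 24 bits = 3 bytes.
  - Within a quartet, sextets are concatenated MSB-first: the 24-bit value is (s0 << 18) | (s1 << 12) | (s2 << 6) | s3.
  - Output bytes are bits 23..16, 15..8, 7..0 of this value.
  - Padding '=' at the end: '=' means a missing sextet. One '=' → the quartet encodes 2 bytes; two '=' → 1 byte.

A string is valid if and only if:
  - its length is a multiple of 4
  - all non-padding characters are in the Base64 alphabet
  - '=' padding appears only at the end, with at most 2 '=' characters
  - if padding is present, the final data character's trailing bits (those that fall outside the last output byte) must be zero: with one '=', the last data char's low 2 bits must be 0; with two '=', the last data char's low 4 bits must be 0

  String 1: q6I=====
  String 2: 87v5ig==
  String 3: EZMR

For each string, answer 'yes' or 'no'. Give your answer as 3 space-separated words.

String 1: 'q6I=====' → invalid (5 pad chars (max 2))
String 2: '87v5ig==' → valid
String 3: 'EZMR' → valid

Answer: no yes yes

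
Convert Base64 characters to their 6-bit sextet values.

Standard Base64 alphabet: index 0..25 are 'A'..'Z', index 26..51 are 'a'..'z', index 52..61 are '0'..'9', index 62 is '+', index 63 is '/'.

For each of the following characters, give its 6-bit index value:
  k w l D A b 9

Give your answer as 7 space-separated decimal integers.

Answer: 36 48 37 3 0 27 61

Derivation:
'k': a..z range, 26 + ord('k') − ord('a') = 36
'w': a..z range, 26 + ord('w') − ord('a') = 48
'l': a..z range, 26 + ord('l') − ord('a') = 37
'D': A..Z range, ord('D') − ord('A') = 3
'A': A..Z range, ord('A') − ord('A') = 0
'b': a..z range, 26 + ord('b') − ord('a') = 27
'9': 0..9 range, 52 + ord('9') − ord('0') = 61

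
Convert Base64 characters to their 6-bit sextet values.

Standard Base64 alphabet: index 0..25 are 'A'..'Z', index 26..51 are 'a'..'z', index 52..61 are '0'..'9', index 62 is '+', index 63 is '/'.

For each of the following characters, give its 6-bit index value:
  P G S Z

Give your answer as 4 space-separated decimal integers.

Answer: 15 6 18 25

Derivation:
'P': A..Z range, ord('P') − ord('A') = 15
'G': A..Z range, ord('G') − ord('A') = 6
'S': A..Z range, ord('S') − ord('A') = 18
'Z': A..Z range, ord('Z') − ord('A') = 25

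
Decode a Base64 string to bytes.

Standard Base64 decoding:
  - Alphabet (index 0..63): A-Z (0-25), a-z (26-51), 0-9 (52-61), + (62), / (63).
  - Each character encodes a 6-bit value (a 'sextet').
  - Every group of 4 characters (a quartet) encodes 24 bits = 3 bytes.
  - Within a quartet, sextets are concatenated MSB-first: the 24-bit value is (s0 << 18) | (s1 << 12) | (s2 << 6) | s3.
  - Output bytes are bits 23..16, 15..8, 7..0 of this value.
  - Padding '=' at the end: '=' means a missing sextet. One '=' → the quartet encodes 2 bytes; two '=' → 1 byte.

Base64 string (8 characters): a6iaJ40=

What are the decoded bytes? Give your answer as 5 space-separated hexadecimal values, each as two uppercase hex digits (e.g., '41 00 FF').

Answer: 6B A8 9A 27 8D

Derivation:
After char 0 ('a'=26): chars_in_quartet=1 acc=0x1A bytes_emitted=0
After char 1 ('6'=58): chars_in_quartet=2 acc=0x6BA bytes_emitted=0
After char 2 ('i'=34): chars_in_quartet=3 acc=0x1AEA2 bytes_emitted=0
After char 3 ('a'=26): chars_in_quartet=4 acc=0x6BA89A -> emit 6B A8 9A, reset; bytes_emitted=3
After char 4 ('J'=9): chars_in_quartet=1 acc=0x9 bytes_emitted=3
After char 5 ('4'=56): chars_in_quartet=2 acc=0x278 bytes_emitted=3
After char 6 ('0'=52): chars_in_quartet=3 acc=0x9E34 bytes_emitted=3
Padding '=': partial quartet acc=0x9E34 -> emit 27 8D; bytes_emitted=5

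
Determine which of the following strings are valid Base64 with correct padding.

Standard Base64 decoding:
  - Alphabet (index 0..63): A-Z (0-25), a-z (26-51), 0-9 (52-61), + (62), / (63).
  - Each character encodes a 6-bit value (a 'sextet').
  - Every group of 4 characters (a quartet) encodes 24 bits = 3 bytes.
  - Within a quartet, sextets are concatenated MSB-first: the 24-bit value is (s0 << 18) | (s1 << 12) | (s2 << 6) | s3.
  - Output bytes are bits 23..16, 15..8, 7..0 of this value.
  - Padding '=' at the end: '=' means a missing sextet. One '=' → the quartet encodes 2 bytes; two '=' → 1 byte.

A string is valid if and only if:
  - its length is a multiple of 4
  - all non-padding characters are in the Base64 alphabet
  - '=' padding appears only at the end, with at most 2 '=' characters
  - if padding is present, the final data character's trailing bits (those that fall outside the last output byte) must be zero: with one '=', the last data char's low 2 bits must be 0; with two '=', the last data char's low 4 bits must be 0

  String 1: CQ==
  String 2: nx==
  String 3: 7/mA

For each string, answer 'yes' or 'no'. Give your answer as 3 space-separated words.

String 1: 'CQ==' → valid
String 2: 'nx==' → invalid (bad trailing bits)
String 3: '7/mA' → valid

Answer: yes no yes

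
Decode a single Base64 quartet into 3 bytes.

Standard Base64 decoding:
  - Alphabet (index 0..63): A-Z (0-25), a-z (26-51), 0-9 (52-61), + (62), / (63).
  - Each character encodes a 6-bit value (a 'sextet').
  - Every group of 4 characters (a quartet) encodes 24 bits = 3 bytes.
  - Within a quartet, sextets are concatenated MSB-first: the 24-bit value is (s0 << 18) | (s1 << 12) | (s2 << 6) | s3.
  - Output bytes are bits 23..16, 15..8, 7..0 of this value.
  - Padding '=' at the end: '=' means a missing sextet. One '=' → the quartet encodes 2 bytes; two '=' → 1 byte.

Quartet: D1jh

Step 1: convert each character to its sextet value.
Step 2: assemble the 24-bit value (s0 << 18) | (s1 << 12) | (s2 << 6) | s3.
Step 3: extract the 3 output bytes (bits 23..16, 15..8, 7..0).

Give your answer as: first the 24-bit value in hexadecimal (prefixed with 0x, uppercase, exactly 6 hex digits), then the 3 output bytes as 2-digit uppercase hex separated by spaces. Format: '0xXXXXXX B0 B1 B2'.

Sextets: D=3, 1=53, j=35, h=33
24-bit: (3<<18) | (53<<12) | (35<<6) | 33
      = 0x0C0000 | 0x035000 | 0x0008C0 | 0x000021
      = 0x0F58E1
Bytes: (v>>16)&0xFF=0F, (v>>8)&0xFF=58, v&0xFF=E1

Answer: 0x0F58E1 0F 58 E1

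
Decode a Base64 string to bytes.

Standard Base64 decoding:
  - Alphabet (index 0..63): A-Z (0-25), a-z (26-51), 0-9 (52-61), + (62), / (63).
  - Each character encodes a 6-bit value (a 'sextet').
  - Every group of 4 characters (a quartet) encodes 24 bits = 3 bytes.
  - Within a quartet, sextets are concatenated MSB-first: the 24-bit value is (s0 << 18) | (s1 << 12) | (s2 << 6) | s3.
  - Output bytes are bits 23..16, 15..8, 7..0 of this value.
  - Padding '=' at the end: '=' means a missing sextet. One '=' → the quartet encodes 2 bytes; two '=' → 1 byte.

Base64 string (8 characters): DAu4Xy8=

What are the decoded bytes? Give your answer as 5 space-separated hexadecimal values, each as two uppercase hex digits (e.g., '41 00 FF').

Answer: 0C 0B B8 5F 2F

Derivation:
After char 0 ('D'=3): chars_in_quartet=1 acc=0x3 bytes_emitted=0
After char 1 ('A'=0): chars_in_quartet=2 acc=0xC0 bytes_emitted=0
After char 2 ('u'=46): chars_in_quartet=3 acc=0x302E bytes_emitted=0
After char 3 ('4'=56): chars_in_quartet=4 acc=0xC0BB8 -> emit 0C 0B B8, reset; bytes_emitted=3
After char 4 ('X'=23): chars_in_quartet=1 acc=0x17 bytes_emitted=3
After char 5 ('y'=50): chars_in_quartet=2 acc=0x5F2 bytes_emitted=3
After char 6 ('8'=60): chars_in_quartet=3 acc=0x17CBC bytes_emitted=3
Padding '=': partial quartet acc=0x17CBC -> emit 5F 2F; bytes_emitted=5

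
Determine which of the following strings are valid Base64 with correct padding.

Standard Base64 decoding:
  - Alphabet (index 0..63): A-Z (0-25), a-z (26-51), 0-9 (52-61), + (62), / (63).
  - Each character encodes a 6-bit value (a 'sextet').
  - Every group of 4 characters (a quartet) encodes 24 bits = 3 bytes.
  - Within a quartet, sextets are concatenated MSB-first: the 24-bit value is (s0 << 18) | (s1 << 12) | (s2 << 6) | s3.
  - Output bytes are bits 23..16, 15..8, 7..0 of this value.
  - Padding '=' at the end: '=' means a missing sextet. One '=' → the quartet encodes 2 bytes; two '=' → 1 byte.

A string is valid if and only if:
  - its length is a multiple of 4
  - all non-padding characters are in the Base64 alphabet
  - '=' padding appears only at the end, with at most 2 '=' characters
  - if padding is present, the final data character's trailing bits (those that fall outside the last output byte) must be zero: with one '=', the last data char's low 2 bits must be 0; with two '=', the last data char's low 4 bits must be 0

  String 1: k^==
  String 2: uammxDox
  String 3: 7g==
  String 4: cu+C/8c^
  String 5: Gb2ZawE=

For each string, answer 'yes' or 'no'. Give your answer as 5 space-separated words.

Answer: no yes yes no yes

Derivation:
String 1: 'k^==' → invalid (bad char(s): ['^'])
String 2: 'uammxDox' → valid
String 3: '7g==' → valid
String 4: 'cu+C/8c^' → invalid (bad char(s): ['^'])
String 5: 'Gb2ZawE=' → valid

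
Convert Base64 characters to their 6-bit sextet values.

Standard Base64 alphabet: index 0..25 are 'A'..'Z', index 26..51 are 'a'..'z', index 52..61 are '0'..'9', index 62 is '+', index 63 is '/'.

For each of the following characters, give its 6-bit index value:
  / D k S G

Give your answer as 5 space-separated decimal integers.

Answer: 63 3 36 18 6

Derivation:
'/': index 63
'D': A..Z range, ord('D') − ord('A') = 3
'k': a..z range, 26 + ord('k') − ord('a') = 36
'S': A..Z range, ord('S') − ord('A') = 18
'G': A..Z range, ord('G') − ord('A') = 6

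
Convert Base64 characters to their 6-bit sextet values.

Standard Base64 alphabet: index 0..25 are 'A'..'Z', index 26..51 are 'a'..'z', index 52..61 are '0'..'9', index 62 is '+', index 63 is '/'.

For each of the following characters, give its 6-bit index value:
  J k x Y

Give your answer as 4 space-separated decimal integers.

Answer: 9 36 49 24

Derivation:
'J': A..Z range, ord('J') − ord('A') = 9
'k': a..z range, 26 + ord('k') − ord('a') = 36
'x': a..z range, 26 + ord('x') − ord('a') = 49
'Y': A..Z range, ord('Y') − ord('A') = 24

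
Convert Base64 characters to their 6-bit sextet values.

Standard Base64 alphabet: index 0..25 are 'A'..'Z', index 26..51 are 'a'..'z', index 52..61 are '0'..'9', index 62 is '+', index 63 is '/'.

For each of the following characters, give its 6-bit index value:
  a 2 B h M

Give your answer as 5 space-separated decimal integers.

'a': a..z range, 26 + ord('a') − ord('a') = 26
'2': 0..9 range, 52 + ord('2') − ord('0') = 54
'B': A..Z range, ord('B') − ord('A') = 1
'h': a..z range, 26 + ord('h') − ord('a') = 33
'M': A..Z range, ord('M') − ord('A') = 12

Answer: 26 54 1 33 12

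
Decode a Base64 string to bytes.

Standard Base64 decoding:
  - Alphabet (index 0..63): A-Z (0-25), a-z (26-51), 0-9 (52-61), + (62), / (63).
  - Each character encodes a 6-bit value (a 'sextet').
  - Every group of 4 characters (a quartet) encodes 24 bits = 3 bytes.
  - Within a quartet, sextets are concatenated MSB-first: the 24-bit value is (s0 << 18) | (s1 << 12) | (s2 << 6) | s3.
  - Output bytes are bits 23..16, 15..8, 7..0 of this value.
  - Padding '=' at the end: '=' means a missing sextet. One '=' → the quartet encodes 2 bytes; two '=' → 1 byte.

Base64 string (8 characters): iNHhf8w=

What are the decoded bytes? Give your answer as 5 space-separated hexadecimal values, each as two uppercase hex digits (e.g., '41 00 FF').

Answer: 88 D1 E1 7F CC

Derivation:
After char 0 ('i'=34): chars_in_quartet=1 acc=0x22 bytes_emitted=0
After char 1 ('N'=13): chars_in_quartet=2 acc=0x88D bytes_emitted=0
After char 2 ('H'=7): chars_in_quartet=3 acc=0x22347 bytes_emitted=0
After char 3 ('h'=33): chars_in_quartet=4 acc=0x88D1E1 -> emit 88 D1 E1, reset; bytes_emitted=3
After char 4 ('f'=31): chars_in_quartet=1 acc=0x1F bytes_emitted=3
After char 5 ('8'=60): chars_in_quartet=2 acc=0x7FC bytes_emitted=3
After char 6 ('w'=48): chars_in_quartet=3 acc=0x1FF30 bytes_emitted=3
Padding '=': partial quartet acc=0x1FF30 -> emit 7F CC; bytes_emitted=5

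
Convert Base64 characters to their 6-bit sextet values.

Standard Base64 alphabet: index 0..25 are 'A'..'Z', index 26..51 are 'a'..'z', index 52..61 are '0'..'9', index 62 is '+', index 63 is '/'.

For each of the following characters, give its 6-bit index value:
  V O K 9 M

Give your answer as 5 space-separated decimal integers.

Answer: 21 14 10 61 12

Derivation:
'V': A..Z range, ord('V') − ord('A') = 21
'O': A..Z range, ord('O') − ord('A') = 14
'K': A..Z range, ord('K') − ord('A') = 10
'9': 0..9 range, 52 + ord('9') − ord('0') = 61
'M': A..Z range, ord('M') − ord('A') = 12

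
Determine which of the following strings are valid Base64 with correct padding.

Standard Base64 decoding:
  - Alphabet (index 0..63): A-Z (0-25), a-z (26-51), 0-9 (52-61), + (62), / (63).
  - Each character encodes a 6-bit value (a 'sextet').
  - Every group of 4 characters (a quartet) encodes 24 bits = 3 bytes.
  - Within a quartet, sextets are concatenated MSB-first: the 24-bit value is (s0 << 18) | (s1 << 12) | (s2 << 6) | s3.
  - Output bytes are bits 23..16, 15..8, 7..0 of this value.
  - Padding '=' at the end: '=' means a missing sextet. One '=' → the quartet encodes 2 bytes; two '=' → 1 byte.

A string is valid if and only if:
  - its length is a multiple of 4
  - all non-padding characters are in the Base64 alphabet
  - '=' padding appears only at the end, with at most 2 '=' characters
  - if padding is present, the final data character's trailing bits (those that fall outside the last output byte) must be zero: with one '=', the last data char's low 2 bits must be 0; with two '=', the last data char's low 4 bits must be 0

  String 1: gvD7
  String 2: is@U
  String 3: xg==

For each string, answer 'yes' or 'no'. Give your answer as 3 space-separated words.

String 1: 'gvD7' → valid
String 2: 'is@U' → invalid (bad char(s): ['@'])
String 3: 'xg==' → valid

Answer: yes no yes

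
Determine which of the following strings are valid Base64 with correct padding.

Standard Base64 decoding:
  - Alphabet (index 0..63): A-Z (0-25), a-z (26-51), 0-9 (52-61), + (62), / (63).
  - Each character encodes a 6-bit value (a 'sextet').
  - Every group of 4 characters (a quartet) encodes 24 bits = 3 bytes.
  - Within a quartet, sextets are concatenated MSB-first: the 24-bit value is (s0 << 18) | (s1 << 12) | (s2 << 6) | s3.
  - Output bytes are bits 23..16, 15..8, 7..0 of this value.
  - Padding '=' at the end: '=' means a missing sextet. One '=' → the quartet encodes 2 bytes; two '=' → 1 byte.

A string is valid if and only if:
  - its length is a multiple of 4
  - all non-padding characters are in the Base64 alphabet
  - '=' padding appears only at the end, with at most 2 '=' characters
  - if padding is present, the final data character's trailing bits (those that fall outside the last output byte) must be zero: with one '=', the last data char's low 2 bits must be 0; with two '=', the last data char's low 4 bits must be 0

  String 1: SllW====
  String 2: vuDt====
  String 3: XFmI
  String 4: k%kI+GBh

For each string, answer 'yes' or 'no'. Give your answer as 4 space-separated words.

String 1: 'SllW====' → invalid (4 pad chars (max 2))
String 2: 'vuDt====' → invalid (4 pad chars (max 2))
String 3: 'XFmI' → valid
String 4: 'k%kI+GBh' → invalid (bad char(s): ['%'])

Answer: no no yes no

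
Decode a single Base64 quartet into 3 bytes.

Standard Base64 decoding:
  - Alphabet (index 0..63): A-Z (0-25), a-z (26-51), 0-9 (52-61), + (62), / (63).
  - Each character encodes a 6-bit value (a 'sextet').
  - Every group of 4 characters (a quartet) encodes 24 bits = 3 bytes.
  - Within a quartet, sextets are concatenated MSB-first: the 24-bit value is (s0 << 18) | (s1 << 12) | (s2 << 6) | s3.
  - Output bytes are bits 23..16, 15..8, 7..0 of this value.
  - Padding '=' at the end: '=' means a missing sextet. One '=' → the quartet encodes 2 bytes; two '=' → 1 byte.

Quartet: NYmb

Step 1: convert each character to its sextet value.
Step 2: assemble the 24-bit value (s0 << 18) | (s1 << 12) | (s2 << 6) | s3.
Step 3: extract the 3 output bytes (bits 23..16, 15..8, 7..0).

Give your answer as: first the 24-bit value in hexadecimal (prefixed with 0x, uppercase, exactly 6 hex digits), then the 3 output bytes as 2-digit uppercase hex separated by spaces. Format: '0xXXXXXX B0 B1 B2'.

Sextets: N=13, Y=24, m=38, b=27
24-bit: (13<<18) | (24<<12) | (38<<6) | 27
      = 0x340000 | 0x018000 | 0x000980 | 0x00001B
      = 0x35899B
Bytes: (v>>16)&0xFF=35, (v>>8)&0xFF=89, v&0xFF=9B

Answer: 0x35899B 35 89 9B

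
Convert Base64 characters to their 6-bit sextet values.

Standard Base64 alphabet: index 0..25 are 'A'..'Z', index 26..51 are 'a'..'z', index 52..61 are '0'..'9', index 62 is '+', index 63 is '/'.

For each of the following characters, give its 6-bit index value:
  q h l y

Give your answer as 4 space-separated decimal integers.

'q': a..z range, 26 + ord('q') − ord('a') = 42
'h': a..z range, 26 + ord('h') − ord('a') = 33
'l': a..z range, 26 + ord('l') − ord('a') = 37
'y': a..z range, 26 + ord('y') − ord('a') = 50

Answer: 42 33 37 50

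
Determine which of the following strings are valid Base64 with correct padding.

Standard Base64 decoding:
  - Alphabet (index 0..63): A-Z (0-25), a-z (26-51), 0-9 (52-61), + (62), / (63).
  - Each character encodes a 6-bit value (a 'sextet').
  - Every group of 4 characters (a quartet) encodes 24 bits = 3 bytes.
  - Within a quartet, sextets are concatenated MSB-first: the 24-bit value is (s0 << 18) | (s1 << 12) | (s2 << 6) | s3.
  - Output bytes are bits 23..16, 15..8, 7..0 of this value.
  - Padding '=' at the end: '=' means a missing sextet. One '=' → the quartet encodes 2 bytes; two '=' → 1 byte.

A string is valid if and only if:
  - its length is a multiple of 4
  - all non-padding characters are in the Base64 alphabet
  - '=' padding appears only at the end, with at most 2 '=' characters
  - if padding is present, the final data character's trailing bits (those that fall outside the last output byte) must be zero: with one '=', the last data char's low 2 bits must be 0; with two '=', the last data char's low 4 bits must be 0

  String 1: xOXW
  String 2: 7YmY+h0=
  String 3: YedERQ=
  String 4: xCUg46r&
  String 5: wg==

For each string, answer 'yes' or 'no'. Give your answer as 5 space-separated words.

String 1: 'xOXW' → valid
String 2: '7YmY+h0=' → valid
String 3: 'YedERQ=' → invalid (len=7 not mult of 4)
String 4: 'xCUg46r&' → invalid (bad char(s): ['&'])
String 5: 'wg==' → valid

Answer: yes yes no no yes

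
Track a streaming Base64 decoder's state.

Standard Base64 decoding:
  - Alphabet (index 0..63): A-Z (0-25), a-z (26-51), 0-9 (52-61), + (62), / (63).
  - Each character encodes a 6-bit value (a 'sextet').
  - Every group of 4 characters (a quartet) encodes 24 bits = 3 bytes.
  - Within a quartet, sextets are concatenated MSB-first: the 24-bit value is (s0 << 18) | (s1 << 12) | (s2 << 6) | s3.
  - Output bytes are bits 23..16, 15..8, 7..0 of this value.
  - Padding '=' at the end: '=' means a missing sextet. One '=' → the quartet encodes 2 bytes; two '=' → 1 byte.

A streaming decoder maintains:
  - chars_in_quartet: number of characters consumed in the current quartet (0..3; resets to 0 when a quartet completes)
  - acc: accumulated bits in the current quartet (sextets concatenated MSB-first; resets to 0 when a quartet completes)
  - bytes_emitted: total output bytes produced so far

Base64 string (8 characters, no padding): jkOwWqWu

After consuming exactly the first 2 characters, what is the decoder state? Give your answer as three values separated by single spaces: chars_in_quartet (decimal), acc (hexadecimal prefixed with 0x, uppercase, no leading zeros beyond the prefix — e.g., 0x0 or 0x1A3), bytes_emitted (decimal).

After char 0 ('j'=35): chars_in_quartet=1 acc=0x23 bytes_emitted=0
After char 1 ('k'=36): chars_in_quartet=2 acc=0x8E4 bytes_emitted=0

Answer: 2 0x8E4 0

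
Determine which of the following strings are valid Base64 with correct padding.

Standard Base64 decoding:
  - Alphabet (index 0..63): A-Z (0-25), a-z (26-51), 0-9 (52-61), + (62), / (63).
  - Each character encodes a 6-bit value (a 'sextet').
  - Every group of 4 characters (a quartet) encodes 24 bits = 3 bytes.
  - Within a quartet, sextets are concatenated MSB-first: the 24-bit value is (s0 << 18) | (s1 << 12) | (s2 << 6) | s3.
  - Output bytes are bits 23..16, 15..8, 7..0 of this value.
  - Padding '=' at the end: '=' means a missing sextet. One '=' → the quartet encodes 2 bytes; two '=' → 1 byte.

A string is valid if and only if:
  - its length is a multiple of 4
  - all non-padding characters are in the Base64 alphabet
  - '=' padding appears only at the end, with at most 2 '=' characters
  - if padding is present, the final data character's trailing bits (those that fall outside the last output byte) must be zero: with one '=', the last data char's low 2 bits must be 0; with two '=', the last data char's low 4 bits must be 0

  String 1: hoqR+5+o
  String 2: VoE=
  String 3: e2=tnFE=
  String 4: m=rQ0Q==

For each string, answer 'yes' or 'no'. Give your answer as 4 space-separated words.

Answer: yes yes no no

Derivation:
String 1: 'hoqR+5+o' → valid
String 2: 'VoE=' → valid
String 3: 'e2=tnFE=' → invalid (bad char(s): ['=']; '=' in middle)
String 4: 'm=rQ0Q==' → invalid (bad char(s): ['=']; '=' in middle)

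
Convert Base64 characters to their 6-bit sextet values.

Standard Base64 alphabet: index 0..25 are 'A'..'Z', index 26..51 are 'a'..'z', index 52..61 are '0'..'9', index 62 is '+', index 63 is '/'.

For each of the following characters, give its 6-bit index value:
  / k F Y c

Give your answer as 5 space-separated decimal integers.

'/': index 63
'k': a..z range, 26 + ord('k') − ord('a') = 36
'F': A..Z range, ord('F') − ord('A') = 5
'Y': A..Z range, ord('Y') − ord('A') = 24
'c': a..z range, 26 + ord('c') − ord('a') = 28

Answer: 63 36 5 24 28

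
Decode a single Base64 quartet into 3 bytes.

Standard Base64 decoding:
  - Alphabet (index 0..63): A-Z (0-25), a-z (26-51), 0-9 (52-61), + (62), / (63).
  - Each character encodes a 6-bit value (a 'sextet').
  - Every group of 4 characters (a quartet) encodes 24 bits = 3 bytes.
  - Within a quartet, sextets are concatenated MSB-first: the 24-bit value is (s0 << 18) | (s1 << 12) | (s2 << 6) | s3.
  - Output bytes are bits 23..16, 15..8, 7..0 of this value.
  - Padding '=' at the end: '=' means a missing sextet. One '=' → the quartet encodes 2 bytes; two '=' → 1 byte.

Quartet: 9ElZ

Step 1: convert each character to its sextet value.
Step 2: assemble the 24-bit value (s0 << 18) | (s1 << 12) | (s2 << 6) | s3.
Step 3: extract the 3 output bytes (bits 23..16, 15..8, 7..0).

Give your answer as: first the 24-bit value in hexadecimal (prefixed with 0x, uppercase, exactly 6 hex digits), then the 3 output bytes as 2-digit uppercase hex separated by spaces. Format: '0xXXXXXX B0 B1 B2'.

Sextets: 9=61, E=4, l=37, Z=25
24-bit: (61<<18) | (4<<12) | (37<<6) | 25
      = 0xF40000 | 0x004000 | 0x000940 | 0x000019
      = 0xF44959
Bytes: (v>>16)&0xFF=F4, (v>>8)&0xFF=49, v&0xFF=59

Answer: 0xF44959 F4 49 59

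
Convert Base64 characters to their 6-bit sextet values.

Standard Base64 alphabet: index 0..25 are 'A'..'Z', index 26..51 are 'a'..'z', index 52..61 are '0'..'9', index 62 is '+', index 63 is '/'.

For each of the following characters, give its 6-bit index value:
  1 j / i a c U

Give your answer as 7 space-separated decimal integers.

'1': 0..9 range, 52 + ord('1') − ord('0') = 53
'j': a..z range, 26 + ord('j') − ord('a') = 35
'/': index 63
'i': a..z range, 26 + ord('i') − ord('a') = 34
'a': a..z range, 26 + ord('a') − ord('a') = 26
'c': a..z range, 26 + ord('c') − ord('a') = 28
'U': A..Z range, ord('U') − ord('A') = 20

Answer: 53 35 63 34 26 28 20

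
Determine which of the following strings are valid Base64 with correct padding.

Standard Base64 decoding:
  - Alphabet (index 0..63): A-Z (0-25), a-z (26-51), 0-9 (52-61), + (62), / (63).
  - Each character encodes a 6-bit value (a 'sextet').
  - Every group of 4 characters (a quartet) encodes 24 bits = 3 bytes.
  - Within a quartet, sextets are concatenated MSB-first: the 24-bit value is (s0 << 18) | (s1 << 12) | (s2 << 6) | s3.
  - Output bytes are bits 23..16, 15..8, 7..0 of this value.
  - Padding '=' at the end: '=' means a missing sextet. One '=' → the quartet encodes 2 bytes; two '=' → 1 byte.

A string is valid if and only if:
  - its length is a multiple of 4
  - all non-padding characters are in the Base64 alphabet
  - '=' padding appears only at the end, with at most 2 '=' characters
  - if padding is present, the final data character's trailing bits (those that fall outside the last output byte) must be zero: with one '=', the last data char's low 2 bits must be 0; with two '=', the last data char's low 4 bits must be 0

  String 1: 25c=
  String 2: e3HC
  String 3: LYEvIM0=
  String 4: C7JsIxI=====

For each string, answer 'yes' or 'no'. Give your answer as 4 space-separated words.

String 1: '25c=' → valid
String 2: 'e3HC' → valid
String 3: 'LYEvIM0=' → valid
String 4: 'C7JsIxI=====' → invalid (5 pad chars (max 2))

Answer: yes yes yes no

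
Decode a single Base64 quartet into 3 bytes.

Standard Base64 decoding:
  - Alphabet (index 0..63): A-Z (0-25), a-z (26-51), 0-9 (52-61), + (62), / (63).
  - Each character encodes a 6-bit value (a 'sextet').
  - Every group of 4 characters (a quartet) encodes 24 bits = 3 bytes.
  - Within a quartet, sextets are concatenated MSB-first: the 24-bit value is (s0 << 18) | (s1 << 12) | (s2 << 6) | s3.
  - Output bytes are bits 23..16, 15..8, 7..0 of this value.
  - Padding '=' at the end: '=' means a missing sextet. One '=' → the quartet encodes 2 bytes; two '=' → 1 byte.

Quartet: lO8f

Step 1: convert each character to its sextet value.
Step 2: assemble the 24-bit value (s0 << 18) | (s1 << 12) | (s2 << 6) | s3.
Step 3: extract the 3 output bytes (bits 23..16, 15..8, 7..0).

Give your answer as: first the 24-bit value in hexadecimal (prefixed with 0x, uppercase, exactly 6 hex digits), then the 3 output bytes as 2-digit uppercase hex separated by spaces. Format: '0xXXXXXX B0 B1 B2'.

Answer: 0x94EF1F 94 EF 1F

Derivation:
Sextets: l=37, O=14, 8=60, f=31
24-bit: (37<<18) | (14<<12) | (60<<6) | 31
      = 0x940000 | 0x00E000 | 0x000F00 | 0x00001F
      = 0x94EF1F
Bytes: (v>>16)&0xFF=94, (v>>8)&0xFF=EF, v&0xFF=1F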